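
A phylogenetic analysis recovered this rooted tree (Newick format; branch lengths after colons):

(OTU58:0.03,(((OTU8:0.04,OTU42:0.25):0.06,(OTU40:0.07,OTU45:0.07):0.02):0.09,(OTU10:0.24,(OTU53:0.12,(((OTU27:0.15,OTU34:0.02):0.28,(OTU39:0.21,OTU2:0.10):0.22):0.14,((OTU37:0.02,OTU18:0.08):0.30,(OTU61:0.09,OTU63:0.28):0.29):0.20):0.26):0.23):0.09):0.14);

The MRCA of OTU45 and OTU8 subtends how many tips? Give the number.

The MRCA of OTU45 and OTU8 is the node subtending ((OTU8,OTU42),(OTU40,OTU45)).
That clade contains 4 terminal taxa: OTU40, OTU42, OTU45, OTU8.

4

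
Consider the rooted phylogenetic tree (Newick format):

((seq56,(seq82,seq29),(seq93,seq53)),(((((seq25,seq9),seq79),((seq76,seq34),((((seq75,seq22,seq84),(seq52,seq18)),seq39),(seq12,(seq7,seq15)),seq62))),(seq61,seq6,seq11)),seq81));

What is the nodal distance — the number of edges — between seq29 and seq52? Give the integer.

The MRCA of seq29 and seq52 is the root of the tree.
From seq29 up to that node: 3 branches. From seq52 up to the same node: 9 branches. Total: 3 + 9 = 12.

12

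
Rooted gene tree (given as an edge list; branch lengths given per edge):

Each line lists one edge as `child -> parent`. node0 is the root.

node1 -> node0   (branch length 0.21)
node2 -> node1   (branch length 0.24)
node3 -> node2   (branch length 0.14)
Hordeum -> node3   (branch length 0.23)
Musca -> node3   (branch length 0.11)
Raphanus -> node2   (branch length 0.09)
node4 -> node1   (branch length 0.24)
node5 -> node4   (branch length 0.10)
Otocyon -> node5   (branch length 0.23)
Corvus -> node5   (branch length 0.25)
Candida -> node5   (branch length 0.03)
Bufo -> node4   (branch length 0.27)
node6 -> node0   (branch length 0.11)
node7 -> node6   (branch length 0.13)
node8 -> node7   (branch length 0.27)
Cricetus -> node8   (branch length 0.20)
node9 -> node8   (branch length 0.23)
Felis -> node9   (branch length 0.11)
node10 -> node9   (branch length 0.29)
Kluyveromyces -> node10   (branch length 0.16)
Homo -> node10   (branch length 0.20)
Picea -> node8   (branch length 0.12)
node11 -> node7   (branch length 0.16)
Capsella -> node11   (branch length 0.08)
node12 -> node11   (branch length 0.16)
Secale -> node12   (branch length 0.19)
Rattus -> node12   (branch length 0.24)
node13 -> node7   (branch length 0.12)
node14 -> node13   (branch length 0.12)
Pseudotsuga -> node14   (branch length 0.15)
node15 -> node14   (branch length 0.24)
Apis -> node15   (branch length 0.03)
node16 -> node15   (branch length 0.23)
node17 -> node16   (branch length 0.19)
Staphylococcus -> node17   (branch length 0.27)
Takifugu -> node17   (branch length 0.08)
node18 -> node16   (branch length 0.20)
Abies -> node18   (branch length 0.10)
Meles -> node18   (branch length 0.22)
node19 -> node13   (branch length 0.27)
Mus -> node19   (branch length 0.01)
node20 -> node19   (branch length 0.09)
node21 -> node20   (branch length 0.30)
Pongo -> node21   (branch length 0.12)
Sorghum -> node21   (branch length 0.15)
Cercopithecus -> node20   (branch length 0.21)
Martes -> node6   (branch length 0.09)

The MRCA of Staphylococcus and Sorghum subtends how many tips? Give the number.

10

The MRCA of Staphylococcus and Sorghum is the node subtending ((Pseudotsuga,(Apis,((Staphylococcus,Takifugu),(Abies,Meles)))),(Mus,((Pongo,Sorghum),Cercopithecus))).
That clade contains 10 terminal taxa: Abies, Apis, Cercopithecus, Meles, Mus, Pongo, Pseudotsuga, Sorghum, Staphylococcus, Takifugu.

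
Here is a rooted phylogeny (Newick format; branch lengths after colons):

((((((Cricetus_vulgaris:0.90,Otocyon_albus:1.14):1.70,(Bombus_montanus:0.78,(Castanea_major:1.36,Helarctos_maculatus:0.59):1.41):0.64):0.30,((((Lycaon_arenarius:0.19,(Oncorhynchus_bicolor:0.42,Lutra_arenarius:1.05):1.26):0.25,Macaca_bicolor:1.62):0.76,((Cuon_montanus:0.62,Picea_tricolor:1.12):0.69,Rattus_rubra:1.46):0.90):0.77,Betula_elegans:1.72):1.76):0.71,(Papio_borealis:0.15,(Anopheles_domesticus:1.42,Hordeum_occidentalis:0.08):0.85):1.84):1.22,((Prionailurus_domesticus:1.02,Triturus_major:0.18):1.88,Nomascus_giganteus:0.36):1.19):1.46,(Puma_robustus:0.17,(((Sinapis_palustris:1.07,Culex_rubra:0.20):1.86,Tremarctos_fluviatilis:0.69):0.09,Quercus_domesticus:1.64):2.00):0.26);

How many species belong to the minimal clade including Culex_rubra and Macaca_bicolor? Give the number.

24

The MRCA of Culex_rubra and Macaca_bicolor is the root, so the clade is the entire tree.
That clade contains 24 terminal taxa: Anopheles_domesticus, Betula_elegans, Bombus_montanus, Castanea_major, Cricetus_vulgaris, Culex_rubra, Cuon_montanus, Helarctos_maculatus, Hordeum_occidentalis, Lutra_arenarius, Lycaon_arenarius, Macaca_bicolor, Nomascus_giganteus, Oncorhynchus_bicolor, Otocyon_albus, Papio_borealis, Picea_tricolor, Prionailurus_domesticus, Puma_robustus, Quercus_domesticus, Rattus_rubra, Sinapis_palustris, Tremarctos_fluviatilis, Triturus_major.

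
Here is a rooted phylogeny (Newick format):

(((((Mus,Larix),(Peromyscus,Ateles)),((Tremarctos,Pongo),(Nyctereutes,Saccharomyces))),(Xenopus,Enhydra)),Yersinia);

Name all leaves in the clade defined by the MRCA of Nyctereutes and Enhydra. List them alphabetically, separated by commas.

Ateles, Enhydra, Larix, Mus, Nyctereutes, Peromyscus, Pongo, Saccharomyces, Tremarctos, Xenopus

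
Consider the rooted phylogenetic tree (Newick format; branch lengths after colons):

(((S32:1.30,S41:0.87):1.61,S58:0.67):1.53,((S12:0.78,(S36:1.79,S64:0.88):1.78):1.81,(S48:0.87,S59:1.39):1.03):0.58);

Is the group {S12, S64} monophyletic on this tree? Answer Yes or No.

The MRCA of the listed taxa subtends (S12,(S36,S64)).
That clade also contains S36, which is not in the proposed group, so the group is not monophyletic.

No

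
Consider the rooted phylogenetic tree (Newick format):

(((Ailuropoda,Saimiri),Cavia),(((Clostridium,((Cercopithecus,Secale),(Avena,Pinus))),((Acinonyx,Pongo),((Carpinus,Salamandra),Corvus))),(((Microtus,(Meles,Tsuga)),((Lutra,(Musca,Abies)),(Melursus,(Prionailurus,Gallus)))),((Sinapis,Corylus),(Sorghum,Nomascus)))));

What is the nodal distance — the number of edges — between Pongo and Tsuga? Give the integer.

The MRCA of Pongo and Tsuga is the node subtending (((Clostridium,((Cercopithecus,Secale),(Avena,Pinus))),((Acinonyx,Pongo),((Carpinus,Salamandra),Corvus))),(((Microtus,(Meles,Tsuga)),((Lutra,(Musca,Abies)),(Melursus,(Prionailurus,Gallus)))),((Sinapis,Corylus),(Sorghum,Nomascus)))).
From Pongo up to that node: 4 branches. From Tsuga up to the same node: 5 branches. Total: 4 + 5 = 9.

9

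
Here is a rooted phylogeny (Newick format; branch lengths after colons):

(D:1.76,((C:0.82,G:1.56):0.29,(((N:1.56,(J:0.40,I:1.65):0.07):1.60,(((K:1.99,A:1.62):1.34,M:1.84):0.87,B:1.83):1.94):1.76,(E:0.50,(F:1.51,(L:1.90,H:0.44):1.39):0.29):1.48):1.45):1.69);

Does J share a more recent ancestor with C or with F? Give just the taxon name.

F

The MRCA of J and F subtends (((N,(J,I)),(((K,A),M),B)),(E,(F,(L,H)))) (11 taxa).
The MRCA of J and C subtends ((C,G),(((N,(J,I)),(((K,A),M),B)),(E,(F,(L,H))))) (13 taxa).
The first is nested inside the second, so J shares a more recent common ancestor with F.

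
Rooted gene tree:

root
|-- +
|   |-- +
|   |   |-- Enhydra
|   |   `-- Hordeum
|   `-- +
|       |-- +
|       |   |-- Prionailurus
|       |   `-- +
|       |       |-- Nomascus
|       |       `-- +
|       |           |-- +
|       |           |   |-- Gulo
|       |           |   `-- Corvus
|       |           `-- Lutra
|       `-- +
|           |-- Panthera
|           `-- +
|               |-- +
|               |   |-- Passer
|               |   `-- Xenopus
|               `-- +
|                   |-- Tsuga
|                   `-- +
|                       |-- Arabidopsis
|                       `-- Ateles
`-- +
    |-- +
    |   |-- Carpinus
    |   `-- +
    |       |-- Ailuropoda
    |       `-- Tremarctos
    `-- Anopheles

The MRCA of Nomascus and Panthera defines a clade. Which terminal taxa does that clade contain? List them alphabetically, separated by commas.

Arabidopsis, Ateles, Corvus, Gulo, Lutra, Nomascus, Panthera, Passer, Prionailurus, Tsuga, Xenopus

Tracing Nomascus: it sits inside (Nomascus,((Gulo,Corvus),Lutra)).
Tracing Panthera: it sits inside (Panthera,((Passer,Xenopus),(Tsuga,(Arabidopsis,Ateles)))).
The smallest clade enclosing both is ((Prionailurus,(Nomascus,((Gulo,Corvus),Lutra))),(Panthera,((Passer,Xenopus),(Tsuga,(Arabidopsis,Ateles))))); the answer is its 11 terminal taxa in alphabetical order.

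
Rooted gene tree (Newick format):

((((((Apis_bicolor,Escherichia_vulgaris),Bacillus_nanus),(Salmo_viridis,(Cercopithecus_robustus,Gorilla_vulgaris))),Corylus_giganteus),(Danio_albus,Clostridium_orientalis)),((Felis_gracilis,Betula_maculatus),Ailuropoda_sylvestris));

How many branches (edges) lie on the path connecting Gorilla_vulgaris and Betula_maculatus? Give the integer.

The MRCA of Gorilla_vulgaris and Betula_maculatus is the root of the tree.
From Gorilla_vulgaris up to that node: 6 branches. From Betula_maculatus up to the same node: 3 branches. Total: 6 + 3 = 9.

9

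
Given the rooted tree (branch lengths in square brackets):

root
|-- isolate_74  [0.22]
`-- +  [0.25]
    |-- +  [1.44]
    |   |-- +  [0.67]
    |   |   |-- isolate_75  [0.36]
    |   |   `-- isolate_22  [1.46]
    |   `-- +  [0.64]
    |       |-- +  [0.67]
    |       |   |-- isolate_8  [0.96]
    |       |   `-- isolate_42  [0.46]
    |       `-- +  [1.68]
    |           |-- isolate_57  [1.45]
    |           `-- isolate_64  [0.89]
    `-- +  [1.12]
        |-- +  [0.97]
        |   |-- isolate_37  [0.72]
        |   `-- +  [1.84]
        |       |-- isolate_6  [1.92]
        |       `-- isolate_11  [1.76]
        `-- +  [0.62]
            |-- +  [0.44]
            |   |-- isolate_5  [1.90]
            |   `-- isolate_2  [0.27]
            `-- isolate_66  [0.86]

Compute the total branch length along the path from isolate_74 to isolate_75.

The path runs isolate_74 → … → MRCA → … → isolate_75; the MRCA is the root of the tree.
Branch lengths along that path: 0.22 + 0.25 + 1.44 + 0.67 + 0.36 = 2.94.

2.94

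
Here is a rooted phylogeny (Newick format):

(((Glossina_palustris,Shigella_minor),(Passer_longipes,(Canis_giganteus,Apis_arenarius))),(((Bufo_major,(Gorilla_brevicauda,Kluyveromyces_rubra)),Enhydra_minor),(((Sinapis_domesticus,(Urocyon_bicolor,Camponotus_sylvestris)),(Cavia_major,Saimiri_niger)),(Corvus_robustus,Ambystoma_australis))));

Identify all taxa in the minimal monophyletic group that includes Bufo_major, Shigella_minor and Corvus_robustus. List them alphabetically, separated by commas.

Ambystoma_australis, Apis_arenarius, Bufo_major, Camponotus_sylvestris, Canis_giganteus, Cavia_major, Corvus_robustus, Enhydra_minor, Glossina_palustris, Gorilla_brevicauda, Kluyveromyces_rubra, Passer_longipes, Saimiri_niger, Shigella_minor, Sinapis_domesticus, Urocyon_bicolor

Tracing Bufo_major: it sits inside (Bufo_major,(Gorilla_brevicauda,Kluyveromyces_rubra)).
Tracing Shigella_minor: it sits inside (Glossina_palustris,Shigella_minor).
Tracing Corvus_robustus: it sits inside (Corvus_robustus,Ambystoma_australis).
The smallest clade enclosing all 3 is the whole tree (their MRCA is the root), so the answer is all 16 tips in alphabetical order.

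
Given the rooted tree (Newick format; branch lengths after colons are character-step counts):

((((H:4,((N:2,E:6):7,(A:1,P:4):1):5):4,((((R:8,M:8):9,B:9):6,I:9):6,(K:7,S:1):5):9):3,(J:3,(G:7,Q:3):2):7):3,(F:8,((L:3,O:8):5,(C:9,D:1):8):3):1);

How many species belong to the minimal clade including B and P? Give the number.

The MRCA of B and P is the node subtending ((H,((N,E),(A,P))),((((R,M),B),I),(K,S))).
That clade contains 11 terminal taxa: A, B, E, H, I, K, M, N, P, R, S.

11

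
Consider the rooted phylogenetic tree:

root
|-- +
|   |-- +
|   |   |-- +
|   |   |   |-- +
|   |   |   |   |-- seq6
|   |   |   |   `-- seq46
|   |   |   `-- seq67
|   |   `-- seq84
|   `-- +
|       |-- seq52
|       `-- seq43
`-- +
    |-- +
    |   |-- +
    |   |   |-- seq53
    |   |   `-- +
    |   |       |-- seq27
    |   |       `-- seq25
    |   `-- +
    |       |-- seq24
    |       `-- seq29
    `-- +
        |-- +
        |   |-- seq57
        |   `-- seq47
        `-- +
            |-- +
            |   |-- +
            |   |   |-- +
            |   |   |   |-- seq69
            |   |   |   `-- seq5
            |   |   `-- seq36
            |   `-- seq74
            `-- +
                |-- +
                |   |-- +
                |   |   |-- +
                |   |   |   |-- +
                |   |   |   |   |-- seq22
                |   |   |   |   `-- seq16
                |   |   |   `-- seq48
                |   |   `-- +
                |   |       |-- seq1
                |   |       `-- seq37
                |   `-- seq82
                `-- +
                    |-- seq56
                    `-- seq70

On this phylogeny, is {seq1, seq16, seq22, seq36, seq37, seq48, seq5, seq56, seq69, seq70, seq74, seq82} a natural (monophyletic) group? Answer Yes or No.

The most recent common ancestor of these taxa subtends ((((seq69,seq5),seq36),seq74),(((((seq22,seq16),seq48),(seq1,seq37)),seq82),(seq56,seq70))).
That clade has exactly 12 tips — every listed taxon and nothing else — so the group is monophyletic.

Yes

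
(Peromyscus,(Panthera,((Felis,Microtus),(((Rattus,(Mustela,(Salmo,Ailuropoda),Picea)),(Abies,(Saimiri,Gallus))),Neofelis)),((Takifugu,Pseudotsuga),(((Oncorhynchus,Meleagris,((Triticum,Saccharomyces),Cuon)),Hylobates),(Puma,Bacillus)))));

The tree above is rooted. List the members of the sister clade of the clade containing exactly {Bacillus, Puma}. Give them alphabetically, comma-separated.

The clade containing exactly {Bacillus, Puma} attaches to the tree at the node subtending (((Oncorhynchus,Meleagris,((Triticum,Saccharomyces),Cuon)),Hylobates),(Puma,Bacillus)).
The other lineage descending from that same node — the sister group — is ((Oncorhynchus,Meleagris,((Triticum,Saccharomyces),Cuon)),Hylobates); its 6 tips in alphabetical order are the answer.

Cuon, Hylobates, Meleagris, Oncorhynchus, Saccharomyces, Triticum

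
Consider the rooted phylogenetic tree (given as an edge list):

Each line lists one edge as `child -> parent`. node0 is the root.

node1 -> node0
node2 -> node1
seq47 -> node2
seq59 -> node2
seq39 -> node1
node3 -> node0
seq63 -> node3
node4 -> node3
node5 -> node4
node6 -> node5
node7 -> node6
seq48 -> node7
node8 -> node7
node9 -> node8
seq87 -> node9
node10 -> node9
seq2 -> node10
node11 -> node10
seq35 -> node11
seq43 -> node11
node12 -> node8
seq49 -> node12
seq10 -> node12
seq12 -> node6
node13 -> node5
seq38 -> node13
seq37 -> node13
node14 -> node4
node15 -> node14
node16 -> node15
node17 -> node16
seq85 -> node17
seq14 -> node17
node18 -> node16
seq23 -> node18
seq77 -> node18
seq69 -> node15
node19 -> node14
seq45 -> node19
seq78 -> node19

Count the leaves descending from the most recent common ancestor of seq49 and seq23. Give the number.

The MRCA of seq49 and seq23 is the node subtending ((((seq48,((seq87,(seq2,(seq35,seq43))),(seq49,seq10))),seq12),(seq38,seq37)),((((seq85,seq14),(seq23,seq77)),seq69),(seq45,seq78))).
That clade contains 17 terminal taxa: seq10, seq12, seq14, seq2, seq23, seq35, seq37, seq38, seq43, seq45, seq48, seq49, seq69, seq77, seq78, seq85, seq87.

17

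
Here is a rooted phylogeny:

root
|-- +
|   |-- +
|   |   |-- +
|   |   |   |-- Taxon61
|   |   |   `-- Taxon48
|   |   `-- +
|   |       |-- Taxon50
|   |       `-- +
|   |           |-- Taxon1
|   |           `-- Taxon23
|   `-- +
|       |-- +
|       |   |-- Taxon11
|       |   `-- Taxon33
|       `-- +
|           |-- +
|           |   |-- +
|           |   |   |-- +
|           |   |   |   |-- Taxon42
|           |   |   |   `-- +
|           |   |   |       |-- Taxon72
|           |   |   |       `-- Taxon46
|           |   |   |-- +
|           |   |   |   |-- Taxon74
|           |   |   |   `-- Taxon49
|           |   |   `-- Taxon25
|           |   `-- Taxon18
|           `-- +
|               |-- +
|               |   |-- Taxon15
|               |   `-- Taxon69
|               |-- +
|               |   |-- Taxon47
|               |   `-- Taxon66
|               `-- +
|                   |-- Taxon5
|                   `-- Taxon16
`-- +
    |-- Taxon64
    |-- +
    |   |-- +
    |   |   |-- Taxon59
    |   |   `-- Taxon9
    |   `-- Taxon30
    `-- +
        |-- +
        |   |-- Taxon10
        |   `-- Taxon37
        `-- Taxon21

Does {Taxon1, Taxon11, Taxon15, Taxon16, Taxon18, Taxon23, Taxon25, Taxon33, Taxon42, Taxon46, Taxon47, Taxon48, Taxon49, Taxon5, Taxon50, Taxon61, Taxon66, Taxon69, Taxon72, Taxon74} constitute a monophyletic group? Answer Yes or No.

The most recent common ancestor of these taxa subtends (((Taxon61,Taxon48),(Taxon50,(Taxon1,Taxon23))),((Taxon11,Taxon33),((((Taxon42,(Taxon72,Taxon46)),(Taxon74,Taxon49),Taxon25),Taxon18),((Taxon15,Taxon69),(Taxon47,Taxon66),(Taxon5,Taxon16))))).
That clade has exactly 20 tips — every listed taxon and nothing else — so the group is monophyletic.

Yes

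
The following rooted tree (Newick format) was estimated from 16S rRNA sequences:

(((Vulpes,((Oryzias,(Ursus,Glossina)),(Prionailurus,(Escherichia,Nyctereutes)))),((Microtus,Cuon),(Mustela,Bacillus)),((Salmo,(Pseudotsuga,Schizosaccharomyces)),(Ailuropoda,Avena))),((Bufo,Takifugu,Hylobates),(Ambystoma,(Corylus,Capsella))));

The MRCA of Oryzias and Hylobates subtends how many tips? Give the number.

The MRCA of Oryzias and Hylobates is the root, so the clade is the entire tree.
That clade contains 22 terminal taxa: Ailuropoda, Ambystoma, Avena, Bacillus, Bufo, Capsella, Corylus, Cuon, Escherichia, Glossina, Hylobates, Microtus, Mustela, Nyctereutes, Oryzias, Prionailurus, Pseudotsuga, Salmo, Schizosaccharomyces, Takifugu, Ursus, Vulpes.

22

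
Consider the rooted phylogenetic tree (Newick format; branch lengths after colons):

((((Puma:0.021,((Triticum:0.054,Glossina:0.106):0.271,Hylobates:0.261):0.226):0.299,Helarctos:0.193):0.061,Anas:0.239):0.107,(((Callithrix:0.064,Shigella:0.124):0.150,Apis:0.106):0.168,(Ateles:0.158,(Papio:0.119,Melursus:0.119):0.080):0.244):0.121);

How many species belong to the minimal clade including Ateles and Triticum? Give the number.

12

The MRCA of Ateles and Triticum is the root, so the clade is the entire tree.
That clade contains 12 terminal taxa: Anas, Apis, Ateles, Callithrix, Glossina, Helarctos, Hylobates, Melursus, Papio, Puma, Shigella, Triticum.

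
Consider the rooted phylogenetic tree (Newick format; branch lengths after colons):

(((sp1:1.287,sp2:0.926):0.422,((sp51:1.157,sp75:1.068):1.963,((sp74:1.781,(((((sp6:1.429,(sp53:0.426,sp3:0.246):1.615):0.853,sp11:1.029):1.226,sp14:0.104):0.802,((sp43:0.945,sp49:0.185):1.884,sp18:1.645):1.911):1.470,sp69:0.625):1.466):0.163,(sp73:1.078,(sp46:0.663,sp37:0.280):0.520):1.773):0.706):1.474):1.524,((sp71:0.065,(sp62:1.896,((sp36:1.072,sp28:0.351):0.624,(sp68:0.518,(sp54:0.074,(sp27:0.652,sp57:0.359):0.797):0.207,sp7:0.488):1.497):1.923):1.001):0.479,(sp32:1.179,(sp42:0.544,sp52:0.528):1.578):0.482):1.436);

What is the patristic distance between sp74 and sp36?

The path runs sp74 → … → MRCA → … → sp36; the MRCA is the root of the tree.
Branch lengths along that path: 1.781 + 0.163 + 0.706 + 1.474 + 1.524 + 1.436 + 0.479 + 1.001 + 1.923 + 0.624 + 1.072 = 12.183.

12.183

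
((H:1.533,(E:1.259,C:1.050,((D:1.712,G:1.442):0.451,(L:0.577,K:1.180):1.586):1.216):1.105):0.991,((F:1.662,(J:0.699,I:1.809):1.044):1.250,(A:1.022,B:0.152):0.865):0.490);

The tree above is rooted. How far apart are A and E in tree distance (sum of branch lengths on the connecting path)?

The path runs A → … → MRCA → … → E; the MRCA is the root of the tree.
Branch lengths along that path: 1.022 + 0.865 + 0.490 + 0.991 + 1.105 + 1.259 = 5.732.

5.732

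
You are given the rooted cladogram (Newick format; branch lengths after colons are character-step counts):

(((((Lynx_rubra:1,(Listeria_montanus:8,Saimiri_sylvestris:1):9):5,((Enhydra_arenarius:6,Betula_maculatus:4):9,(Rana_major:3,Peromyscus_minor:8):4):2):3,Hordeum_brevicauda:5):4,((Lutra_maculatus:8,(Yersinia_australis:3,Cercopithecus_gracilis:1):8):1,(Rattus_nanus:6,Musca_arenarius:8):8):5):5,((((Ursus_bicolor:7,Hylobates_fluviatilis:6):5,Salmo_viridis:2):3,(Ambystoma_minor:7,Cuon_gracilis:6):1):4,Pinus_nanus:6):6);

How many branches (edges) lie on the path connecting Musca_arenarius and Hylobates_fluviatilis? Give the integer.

The MRCA of Musca_arenarius and Hylobates_fluviatilis is the root of the tree.
From Musca_arenarius up to that node: 4 branches. From Hylobates_fluviatilis up to the same node: 5 branches. Total: 4 + 5 = 9.

9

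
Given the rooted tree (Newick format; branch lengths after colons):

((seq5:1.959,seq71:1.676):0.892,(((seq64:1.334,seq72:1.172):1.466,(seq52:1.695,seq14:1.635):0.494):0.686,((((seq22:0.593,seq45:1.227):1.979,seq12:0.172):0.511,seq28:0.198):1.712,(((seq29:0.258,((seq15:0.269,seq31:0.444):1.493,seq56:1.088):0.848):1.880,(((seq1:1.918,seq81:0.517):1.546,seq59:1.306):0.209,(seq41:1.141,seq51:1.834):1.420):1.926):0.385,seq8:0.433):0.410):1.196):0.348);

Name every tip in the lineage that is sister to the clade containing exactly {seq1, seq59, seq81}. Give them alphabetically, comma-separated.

The clade containing exactly {seq1, seq59, seq81} attaches to the tree at the node subtending (((seq1,seq81),seq59),(seq41,seq51)).
The other lineage descending from that same node — the sister group — is (seq41,seq51); its 2 tips in alphabetical order are the answer.

seq41, seq51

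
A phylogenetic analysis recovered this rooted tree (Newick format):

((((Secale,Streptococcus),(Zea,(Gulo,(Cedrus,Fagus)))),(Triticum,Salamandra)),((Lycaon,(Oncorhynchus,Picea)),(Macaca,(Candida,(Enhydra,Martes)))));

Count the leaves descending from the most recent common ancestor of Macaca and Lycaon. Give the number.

The MRCA of Macaca and Lycaon is the node subtending ((Lycaon,(Oncorhynchus,Picea)),(Macaca,(Candida,(Enhydra,Martes)))).
That clade contains 7 terminal taxa: Candida, Enhydra, Lycaon, Macaca, Martes, Oncorhynchus, Picea.

7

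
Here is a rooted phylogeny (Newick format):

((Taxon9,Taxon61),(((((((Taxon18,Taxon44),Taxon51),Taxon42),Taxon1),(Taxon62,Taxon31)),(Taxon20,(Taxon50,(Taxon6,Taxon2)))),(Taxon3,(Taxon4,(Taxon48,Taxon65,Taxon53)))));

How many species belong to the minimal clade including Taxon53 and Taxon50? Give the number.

16

The MRCA of Taxon53 and Taxon50 is the node subtending (((((((Taxon18,Taxon44),Taxon51),Taxon42),Taxon1),(Taxon62,Taxon31)),(Taxon20,(Taxon50,(Taxon6,Taxon2)))),(Taxon3,(Taxon4,(Taxon48,Taxon65,Taxon53)))).
That clade contains 16 terminal taxa: Taxon1, Taxon18, Taxon2, Taxon20, Taxon3, Taxon31, Taxon4, Taxon42, Taxon44, Taxon48, Taxon50, Taxon51, Taxon53, Taxon6, Taxon62, Taxon65.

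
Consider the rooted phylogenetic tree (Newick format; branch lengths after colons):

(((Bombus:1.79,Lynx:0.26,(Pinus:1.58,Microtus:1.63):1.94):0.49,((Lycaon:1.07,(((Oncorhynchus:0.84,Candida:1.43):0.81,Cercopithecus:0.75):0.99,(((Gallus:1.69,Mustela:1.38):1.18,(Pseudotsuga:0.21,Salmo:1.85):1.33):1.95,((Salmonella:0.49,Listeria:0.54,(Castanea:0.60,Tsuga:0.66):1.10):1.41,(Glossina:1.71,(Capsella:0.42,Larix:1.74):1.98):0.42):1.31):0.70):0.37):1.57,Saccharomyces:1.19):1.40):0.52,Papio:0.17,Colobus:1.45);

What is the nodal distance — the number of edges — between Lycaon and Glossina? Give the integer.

6

The MRCA of Lycaon and Glossina is the node subtending (Lycaon,(((Oncorhynchus,Candida),Cercopithecus),(((Gallus,Mustela),(Pseudotsuga,Salmo)),((Salmonella,Listeria,(Castanea,Tsuga)),(Glossina,(Capsella,Larix)))))).
From Lycaon up to that node: 1 branch. From Glossina up to the same node: 5 branches. Total: 1 + 5 = 6.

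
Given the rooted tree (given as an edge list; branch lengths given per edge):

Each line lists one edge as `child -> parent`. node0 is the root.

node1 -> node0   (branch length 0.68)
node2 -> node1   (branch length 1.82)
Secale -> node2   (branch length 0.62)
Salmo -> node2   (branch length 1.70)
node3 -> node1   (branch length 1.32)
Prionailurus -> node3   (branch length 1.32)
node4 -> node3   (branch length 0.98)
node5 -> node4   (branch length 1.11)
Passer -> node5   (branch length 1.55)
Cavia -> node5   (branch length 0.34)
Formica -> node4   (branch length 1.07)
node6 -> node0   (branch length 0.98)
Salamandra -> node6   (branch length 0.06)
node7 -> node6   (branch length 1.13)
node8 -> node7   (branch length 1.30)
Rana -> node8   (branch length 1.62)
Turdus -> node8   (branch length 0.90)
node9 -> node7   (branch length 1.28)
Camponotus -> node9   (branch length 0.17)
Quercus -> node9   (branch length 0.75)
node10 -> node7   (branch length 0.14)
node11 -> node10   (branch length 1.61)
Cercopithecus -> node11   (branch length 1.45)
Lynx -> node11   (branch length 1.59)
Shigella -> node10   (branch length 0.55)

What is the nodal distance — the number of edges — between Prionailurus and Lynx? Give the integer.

The MRCA of Prionailurus and Lynx is the root of the tree.
From Prionailurus up to that node: 3 branches. From Lynx up to the same node: 5 branches. Total: 3 + 5 = 8.

8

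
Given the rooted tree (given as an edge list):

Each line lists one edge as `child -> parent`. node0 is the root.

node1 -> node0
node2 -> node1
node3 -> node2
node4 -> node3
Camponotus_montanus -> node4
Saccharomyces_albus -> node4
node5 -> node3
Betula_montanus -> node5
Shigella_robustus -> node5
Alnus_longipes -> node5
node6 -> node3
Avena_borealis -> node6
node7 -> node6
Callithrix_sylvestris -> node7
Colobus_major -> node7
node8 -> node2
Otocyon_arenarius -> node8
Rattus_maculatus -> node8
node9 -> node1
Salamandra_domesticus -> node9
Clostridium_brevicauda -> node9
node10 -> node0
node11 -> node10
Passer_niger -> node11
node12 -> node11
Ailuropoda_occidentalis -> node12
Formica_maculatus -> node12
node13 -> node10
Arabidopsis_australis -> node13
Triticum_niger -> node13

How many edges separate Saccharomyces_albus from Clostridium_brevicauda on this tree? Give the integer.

The MRCA of Saccharomyces_albus and Clostridium_brevicauda is the node subtending ((((Camponotus_montanus,Saccharomyces_albus),(Betula_montanus,Shigella_robustus,Alnus_longipes),(Avena_borealis,(Callithrix_sylvestris,Colobus_major))),(Otocyon_arenarius,Rattus_maculatus)),(Salamandra_domesticus,Clostridium_brevicauda)).
From Saccharomyces_albus up to that node: 4 branches. From Clostridium_brevicauda up to the same node: 2 branches. Total: 4 + 2 = 6.

6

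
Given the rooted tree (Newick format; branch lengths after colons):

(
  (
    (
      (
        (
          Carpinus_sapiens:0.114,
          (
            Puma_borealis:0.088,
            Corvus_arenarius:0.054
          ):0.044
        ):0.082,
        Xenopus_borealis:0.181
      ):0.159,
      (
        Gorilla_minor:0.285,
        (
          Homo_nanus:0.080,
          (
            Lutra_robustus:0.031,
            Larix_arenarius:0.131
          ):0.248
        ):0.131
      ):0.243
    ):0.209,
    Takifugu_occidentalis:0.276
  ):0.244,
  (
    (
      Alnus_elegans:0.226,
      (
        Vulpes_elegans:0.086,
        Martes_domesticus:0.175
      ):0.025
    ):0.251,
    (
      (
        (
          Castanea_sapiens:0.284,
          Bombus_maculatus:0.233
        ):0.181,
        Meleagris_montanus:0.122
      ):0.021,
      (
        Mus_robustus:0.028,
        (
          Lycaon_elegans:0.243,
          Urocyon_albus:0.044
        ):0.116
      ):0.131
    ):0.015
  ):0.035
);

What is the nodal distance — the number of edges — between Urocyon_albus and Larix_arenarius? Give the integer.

11

The MRCA of Urocyon_albus and Larix_arenarius is the root of the tree.
From Urocyon_albus up to that node: 5 branches. From Larix_arenarius up to the same node: 6 branches. Total: 5 + 6 = 11.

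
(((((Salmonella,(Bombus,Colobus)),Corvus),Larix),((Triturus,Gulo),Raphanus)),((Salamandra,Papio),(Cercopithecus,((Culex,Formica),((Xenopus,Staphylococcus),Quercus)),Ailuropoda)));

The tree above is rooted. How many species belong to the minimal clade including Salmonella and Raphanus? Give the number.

The MRCA of Salmonella and Raphanus is the node subtending ((((Salmonella,(Bombus,Colobus)),Corvus),Larix),((Triturus,Gulo),Raphanus)).
That clade contains 8 terminal taxa: Bombus, Colobus, Corvus, Gulo, Larix, Raphanus, Salmonella, Triturus.

8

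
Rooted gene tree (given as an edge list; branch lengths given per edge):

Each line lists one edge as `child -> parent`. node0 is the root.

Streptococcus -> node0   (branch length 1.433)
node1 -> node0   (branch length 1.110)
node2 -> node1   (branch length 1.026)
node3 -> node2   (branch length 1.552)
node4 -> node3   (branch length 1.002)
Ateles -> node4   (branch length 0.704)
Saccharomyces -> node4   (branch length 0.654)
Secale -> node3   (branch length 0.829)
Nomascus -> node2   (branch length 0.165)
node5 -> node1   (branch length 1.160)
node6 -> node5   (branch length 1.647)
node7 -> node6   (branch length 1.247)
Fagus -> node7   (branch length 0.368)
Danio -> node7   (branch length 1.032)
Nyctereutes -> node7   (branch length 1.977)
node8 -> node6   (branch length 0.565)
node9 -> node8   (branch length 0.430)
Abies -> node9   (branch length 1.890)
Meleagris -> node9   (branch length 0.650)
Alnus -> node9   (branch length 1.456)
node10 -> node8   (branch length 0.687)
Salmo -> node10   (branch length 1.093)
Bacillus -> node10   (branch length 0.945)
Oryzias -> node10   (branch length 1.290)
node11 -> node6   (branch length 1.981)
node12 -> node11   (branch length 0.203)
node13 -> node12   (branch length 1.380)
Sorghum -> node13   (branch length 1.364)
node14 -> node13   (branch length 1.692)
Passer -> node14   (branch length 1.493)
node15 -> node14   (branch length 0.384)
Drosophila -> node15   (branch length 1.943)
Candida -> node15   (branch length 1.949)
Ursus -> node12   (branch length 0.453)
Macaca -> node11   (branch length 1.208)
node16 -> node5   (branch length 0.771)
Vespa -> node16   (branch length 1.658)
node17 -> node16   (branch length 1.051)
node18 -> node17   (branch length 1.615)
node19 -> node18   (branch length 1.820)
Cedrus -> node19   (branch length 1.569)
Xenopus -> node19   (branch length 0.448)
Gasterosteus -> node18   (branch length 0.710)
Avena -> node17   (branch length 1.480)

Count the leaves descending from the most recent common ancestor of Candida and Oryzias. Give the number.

The MRCA of Candida and Oryzias is the node subtending ((Fagus,Danio,Nyctereutes),((Abies,Meleagris,Alnus),(Salmo,Bacillus,Oryzias)),(((Sorghum,(Passer,(Drosophila,Candida))),Ursus),Macaca)).
That clade contains 15 terminal taxa: Abies, Alnus, Bacillus, Candida, Danio, Drosophila, Fagus, Macaca, Meleagris, Nyctereutes, Oryzias, Passer, Salmo, Sorghum, Ursus.

15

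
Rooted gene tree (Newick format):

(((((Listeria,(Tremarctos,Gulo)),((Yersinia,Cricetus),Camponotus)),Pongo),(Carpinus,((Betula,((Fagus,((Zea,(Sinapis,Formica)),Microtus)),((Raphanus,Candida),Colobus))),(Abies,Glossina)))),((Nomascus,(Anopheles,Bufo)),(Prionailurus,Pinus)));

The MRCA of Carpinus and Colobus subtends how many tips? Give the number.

The MRCA of Carpinus and Colobus is the node subtending (Carpinus,((Betula,((Fagus,((Zea,(Sinapis,Formica)),Microtus)),((Raphanus,Candida),Colobus))),(Abies,Glossina))).
That clade contains 12 terminal taxa: Abies, Betula, Candida, Carpinus, Colobus, Fagus, Formica, Glossina, Microtus, Raphanus, Sinapis, Zea.

12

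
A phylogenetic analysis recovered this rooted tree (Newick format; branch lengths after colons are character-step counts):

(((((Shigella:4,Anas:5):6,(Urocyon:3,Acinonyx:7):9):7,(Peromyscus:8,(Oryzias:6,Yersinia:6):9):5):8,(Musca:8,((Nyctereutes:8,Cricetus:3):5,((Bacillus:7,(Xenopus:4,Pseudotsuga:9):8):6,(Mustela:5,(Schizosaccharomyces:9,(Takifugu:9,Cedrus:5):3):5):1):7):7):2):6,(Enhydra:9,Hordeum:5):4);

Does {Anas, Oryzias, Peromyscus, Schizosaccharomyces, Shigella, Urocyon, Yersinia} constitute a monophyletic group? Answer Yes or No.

The MRCA of the listed taxa subtends ((((Shigella,Anas),(Urocyon,Acinonyx)),(Peromyscus,(Oryzias,Yersinia))),(Musca,((Nyctereutes,Cricetus),((Bacillus,(Xenopus,Pseudotsuga)),(Mustela,(Schizosaccharomyces,(Takifugu,Cedrus))))))).
That clade also contains Acinonyx, Bacillus, Cedrus, Cricetus, Musca, Mustela, Nyctereutes, Pseudotsuga, Takifugu, Xenopus, which are not in the proposed group, so the group is not monophyletic.

No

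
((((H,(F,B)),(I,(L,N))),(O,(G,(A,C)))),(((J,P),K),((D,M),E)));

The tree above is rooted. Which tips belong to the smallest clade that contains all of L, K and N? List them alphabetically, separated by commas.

A, B, C, D, E, F, G, H, I, J, K, L, M, N, O, P

Tracing L: it sits inside (L,N).
Tracing K: it sits inside ((J,P),K).
Tracing N: it sits inside (L,N).
The smallest clade enclosing all 3 is the whole tree (their MRCA is the root), so the answer is all 16 tips in alphabetical order.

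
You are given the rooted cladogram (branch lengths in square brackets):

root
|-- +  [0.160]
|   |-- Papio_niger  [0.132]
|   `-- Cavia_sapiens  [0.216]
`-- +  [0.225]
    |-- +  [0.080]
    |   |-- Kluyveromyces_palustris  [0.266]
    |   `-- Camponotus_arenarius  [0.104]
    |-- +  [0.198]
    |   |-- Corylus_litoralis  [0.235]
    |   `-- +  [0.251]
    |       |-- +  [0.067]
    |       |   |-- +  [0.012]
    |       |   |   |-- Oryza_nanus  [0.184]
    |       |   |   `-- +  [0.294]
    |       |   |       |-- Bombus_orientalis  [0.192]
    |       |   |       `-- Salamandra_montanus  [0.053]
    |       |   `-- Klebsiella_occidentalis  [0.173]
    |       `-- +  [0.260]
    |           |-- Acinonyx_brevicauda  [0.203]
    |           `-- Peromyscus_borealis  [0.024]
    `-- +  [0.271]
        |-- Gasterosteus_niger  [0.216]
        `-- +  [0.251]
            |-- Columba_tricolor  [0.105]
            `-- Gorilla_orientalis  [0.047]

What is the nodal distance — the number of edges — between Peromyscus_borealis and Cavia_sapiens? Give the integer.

The MRCA of Peromyscus_borealis and Cavia_sapiens is the root of the tree.
From Peromyscus_borealis up to that node: 5 branches. From Cavia_sapiens up to the same node: 2 branches. Total: 5 + 2 = 7.

7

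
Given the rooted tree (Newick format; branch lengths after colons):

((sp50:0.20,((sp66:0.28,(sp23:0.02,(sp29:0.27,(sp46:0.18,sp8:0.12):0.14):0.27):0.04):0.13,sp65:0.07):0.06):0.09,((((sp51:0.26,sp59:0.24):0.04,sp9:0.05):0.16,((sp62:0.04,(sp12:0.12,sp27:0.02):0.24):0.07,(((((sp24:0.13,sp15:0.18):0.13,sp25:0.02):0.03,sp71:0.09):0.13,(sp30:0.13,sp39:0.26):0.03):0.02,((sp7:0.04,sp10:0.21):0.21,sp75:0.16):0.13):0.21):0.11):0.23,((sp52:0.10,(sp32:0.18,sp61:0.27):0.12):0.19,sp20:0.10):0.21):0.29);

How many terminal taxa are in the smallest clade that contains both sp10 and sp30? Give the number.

The MRCA of sp10 and sp30 is the node subtending (((((sp24,sp15),sp25),sp71),(sp30,sp39)),((sp7,sp10),sp75)).
That clade contains 9 terminal taxa: sp10, sp15, sp24, sp25, sp30, sp39, sp7, sp71, sp75.

9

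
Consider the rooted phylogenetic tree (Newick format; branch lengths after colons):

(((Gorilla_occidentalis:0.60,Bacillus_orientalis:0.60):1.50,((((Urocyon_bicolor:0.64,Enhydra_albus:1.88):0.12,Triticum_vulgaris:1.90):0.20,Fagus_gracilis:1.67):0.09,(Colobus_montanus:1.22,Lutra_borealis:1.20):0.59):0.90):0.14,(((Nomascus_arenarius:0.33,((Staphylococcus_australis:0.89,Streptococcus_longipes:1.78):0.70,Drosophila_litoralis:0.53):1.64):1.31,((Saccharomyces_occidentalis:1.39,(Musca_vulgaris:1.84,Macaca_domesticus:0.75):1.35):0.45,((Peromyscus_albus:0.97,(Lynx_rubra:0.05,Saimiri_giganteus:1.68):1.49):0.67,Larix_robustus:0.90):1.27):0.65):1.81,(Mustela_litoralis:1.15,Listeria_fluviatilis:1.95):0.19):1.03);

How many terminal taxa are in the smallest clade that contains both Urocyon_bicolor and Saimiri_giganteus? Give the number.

The MRCA of Urocyon_bicolor and Saimiri_giganteus is the root, so the clade is the entire tree.
That clade contains 21 terminal taxa: Bacillus_orientalis, Colobus_montanus, Drosophila_litoralis, Enhydra_albus, Fagus_gracilis, Gorilla_occidentalis, Larix_robustus, Listeria_fluviatilis, Lutra_borealis, Lynx_rubra, Macaca_domesticus, Musca_vulgaris, Mustela_litoralis, Nomascus_arenarius, Peromyscus_albus, Saccharomyces_occidentalis, Saimiri_giganteus, Staphylococcus_australis, Streptococcus_longipes, Triticum_vulgaris, Urocyon_bicolor.

21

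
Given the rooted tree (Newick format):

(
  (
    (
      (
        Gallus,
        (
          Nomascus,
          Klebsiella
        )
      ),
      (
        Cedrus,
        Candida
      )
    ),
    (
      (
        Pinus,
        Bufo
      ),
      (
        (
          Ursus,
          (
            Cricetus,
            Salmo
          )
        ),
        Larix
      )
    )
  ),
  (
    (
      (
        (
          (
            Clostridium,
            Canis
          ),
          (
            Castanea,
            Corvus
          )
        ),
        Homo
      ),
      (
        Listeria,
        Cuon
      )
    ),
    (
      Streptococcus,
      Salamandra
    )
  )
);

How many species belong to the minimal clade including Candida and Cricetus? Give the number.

11

The MRCA of Candida and Cricetus is the node subtending (((Gallus,(Nomascus,Klebsiella)),(Cedrus,Candida)),((Pinus,Bufo),((Ursus,(Cricetus,Salmo)),Larix))).
That clade contains 11 terminal taxa: Bufo, Candida, Cedrus, Cricetus, Gallus, Klebsiella, Larix, Nomascus, Pinus, Salmo, Ursus.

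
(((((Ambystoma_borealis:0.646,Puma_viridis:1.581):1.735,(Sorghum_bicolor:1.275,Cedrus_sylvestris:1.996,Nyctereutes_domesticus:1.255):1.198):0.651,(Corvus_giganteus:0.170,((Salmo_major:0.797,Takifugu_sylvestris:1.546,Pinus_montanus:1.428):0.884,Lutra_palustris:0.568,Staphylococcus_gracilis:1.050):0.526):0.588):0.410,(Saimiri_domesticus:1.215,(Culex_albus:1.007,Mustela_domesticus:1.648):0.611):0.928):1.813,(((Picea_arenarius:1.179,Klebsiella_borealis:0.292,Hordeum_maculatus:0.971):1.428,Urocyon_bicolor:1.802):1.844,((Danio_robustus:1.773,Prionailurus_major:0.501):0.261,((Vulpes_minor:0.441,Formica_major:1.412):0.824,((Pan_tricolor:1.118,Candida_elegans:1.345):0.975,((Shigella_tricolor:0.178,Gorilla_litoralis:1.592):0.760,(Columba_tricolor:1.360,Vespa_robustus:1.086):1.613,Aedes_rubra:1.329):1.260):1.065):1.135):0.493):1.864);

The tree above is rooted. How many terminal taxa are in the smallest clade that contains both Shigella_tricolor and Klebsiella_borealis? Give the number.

15

The MRCA of Shigella_tricolor and Klebsiella_borealis is the node subtending (((Picea_arenarius,Klebsiella_borealis,Hordeum_maculatus),Urocyon_bicolor),((Danio_robustus,Prionailurus_major),((Vulpes_minor,Formica_major),((Pan_tricolor,Candida_elegans),((Shigella_tricolor,Gorilla_litoralis),(Columba_tricolor,Vespa_robustus),Aedes_rubra))))).
That clade contains 15 terminal taxa: Aedes_rubra, Candida_elegans, Columba_tricolor, Danio_robustus, Formica_major, Gorilla_litoralis, Hordeum_maculatus, Klebsiella_borealis, Pan_tricolor, Picea_arenarius, Prionailurus_major, Shigella_tricolor, Urocyon_bicolor, Vespa_robustus, Vulpes_minor.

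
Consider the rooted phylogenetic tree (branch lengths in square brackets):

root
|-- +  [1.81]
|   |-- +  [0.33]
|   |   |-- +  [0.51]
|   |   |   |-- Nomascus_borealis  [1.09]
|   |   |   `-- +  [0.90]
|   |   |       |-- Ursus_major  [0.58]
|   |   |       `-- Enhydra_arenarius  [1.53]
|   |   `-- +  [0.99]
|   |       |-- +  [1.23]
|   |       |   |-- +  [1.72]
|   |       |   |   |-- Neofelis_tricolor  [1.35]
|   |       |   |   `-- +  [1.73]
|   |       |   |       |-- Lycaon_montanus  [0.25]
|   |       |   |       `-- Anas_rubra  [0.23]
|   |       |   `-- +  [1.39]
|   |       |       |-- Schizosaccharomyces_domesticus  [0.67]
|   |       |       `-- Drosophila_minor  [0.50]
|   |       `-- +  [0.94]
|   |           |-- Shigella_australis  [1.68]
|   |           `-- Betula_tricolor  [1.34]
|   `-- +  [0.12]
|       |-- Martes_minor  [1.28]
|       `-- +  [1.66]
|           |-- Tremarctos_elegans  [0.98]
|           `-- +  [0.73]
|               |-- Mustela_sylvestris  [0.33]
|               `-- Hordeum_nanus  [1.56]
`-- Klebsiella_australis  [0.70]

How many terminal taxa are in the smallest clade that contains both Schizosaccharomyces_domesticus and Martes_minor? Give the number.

14

The MRCA of Schizosaccharomyces_domesticus and Martes_minor is the node subtending (((Nomascus_borealis,(Ursus_major,Enhydra_arenarius)),(((Neofelis_tricolor,(Lycaon_montanus,Anas_rubra)),(Schizosaccharomyces_domesticus,Drosophila_minor)),(Shigella_australis,Betula_tricolor))),(Martes_minor,(Tremarctos_elegans,(Mustela_sylvestris,Hordeum_nanus)))).
That clade contains 14 terminal taxa: Anas_rubra, Betula_tricolor, Drosophila_minor, Enhydra_arenarius, Hordeum_nanus, Lycaon_montanus, Martes_minor, Mustela_sylvestris, Neofelis_tricolor, Nomascus_borealis, Schizosaccharomyces_domesticus, Shigella_australis, Tremarctos_elegans, Ursus_major.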